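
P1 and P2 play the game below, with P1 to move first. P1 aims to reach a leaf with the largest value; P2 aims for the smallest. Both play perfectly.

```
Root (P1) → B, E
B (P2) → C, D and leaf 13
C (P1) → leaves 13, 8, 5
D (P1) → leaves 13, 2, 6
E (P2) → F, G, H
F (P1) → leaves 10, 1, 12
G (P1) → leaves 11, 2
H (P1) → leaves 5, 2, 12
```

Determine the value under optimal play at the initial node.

C (P1): max(13, 8, 5) = 13
D (P1): max(13, 2, 6) = 13
B (P2): min(13, 13, 13) = 13
F (P1): max(10, 1, 12) = 12
G (P1): max(11, 2) = 11
H (P1): max(5, 2, 12) = 12
E (P2): min(12, 11, 12) = 11
Root (P1): max(13, 11) = 13

13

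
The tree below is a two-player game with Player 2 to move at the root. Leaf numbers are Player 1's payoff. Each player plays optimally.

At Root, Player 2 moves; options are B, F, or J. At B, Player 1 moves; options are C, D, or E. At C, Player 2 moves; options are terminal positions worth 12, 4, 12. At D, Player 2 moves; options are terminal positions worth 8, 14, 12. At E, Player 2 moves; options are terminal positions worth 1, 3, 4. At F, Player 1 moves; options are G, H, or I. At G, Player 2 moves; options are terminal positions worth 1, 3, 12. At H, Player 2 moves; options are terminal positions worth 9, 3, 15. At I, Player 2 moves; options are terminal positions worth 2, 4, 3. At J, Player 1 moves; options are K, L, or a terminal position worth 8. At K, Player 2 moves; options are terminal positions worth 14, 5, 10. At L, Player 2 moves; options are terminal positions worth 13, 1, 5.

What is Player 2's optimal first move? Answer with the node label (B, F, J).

F

C (Player 2): min(12, 4, 12) = 4
D (Player 2): min(8, 14, 12) = 8
E (Player 2): min(1, 3, 4) = 1
B (Player 1): max(4, 8, 1) = 8
G (Player 2): min(1, 3, 12) = 1
H (Player 2): min(9, 3, 15) = 3
I (Player 2): min(2, 4, 3) = 2
F (Player 1): max(1, 3, 2) = 3
K (Player 2): min(14, 5, 10) = 5
L (Player 2): min(13, 1, 5) = 1
J (Player 1): max(5, 1, 8) = 8
Root (Player 2): min(8, 3, 8) = 3
Player 2 picks the child with the lowest value: F (value 3).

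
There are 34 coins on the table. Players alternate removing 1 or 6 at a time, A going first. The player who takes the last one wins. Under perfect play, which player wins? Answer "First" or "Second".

i:   0  1  2  3  4  5  6  7  8  9 10 11 12 13 14 15 16 17 18 19 20 21 22 23 24 25 26 27 28 29 30 31 32 33 34
     L  W  L  W  L  W  W  L  W  L  W  L  W  W  L  W  L  W  L  W  W  L  W  L  W  L  W  W  L  W  L  W  L  W  W
Position 34 is W, so the first player wins.

First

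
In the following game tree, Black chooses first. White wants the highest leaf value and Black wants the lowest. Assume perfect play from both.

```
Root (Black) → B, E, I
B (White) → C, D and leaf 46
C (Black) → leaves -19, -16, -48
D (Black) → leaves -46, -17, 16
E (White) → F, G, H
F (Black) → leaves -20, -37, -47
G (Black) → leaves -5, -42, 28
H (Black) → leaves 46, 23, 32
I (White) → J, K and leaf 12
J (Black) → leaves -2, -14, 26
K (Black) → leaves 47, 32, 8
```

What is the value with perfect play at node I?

J: min(-2, -14, 26) = -14
K: min(47, 32, 8) = 8
I: max(-14, 8, 12) = 12

12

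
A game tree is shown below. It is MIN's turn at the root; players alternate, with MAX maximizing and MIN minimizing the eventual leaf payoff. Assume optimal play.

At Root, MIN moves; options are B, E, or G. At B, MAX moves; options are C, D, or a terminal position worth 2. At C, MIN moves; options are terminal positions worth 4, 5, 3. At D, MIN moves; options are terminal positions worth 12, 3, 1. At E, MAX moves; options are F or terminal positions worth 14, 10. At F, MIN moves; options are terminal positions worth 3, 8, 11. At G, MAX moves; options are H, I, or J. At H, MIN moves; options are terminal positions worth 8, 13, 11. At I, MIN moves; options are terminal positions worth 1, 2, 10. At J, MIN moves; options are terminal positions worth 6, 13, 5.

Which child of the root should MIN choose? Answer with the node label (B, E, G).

C (MIN): min(4, 5, 3) = 3
D (MIN): min(12, 3, 1) = 1
B (MAX): max(3, 1, 2) = 3
F (MIN): min(3, 8, 11) = 3
E (MAX): max(3, 14, 10) = 14
H (MIN): min(8, 13, 11) = 8
I (MIN): min(1, 2, 10) = 1
J (MIN): min(6, 13, 5) = 5
G (MAX): max(8, 1, 5) = 8
Root (MIN): min(3, 14, 8) = 3
MIN picks the child with the lowest value: B (value 3).

B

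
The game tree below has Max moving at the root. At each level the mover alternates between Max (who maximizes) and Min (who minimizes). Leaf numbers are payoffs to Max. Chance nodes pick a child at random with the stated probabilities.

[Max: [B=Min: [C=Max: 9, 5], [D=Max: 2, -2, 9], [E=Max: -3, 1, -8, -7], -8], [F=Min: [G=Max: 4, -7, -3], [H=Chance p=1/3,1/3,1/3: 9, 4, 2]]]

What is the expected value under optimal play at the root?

4

C (Max): max(9, 5) = 9
D (Max): max(2, -2, 9) = 9
E (Max): max(-3, 1, -8, -7) = 1
B (Min): min(9, 9, 1, -8) = -8
G (Max): max(4, -7, -3) = 4
H (Chance): 1/3·9 + 1/3·4 + 1/3·2 = 5
F (Min): min(4, 5) = 4
Root (Max): max(-8, 4) = 4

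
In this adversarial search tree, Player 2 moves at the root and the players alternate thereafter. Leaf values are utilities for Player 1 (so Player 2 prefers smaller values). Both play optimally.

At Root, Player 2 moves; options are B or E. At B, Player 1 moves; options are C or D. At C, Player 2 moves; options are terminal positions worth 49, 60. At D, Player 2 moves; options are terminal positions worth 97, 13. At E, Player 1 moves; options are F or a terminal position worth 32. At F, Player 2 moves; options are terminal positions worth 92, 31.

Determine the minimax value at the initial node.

32

C (Player 2): min(49, 60) = 49
D (Player 2): min(97, 13) = 13
B (Player 1): max(49, 13) = 49
F (Player 2): min(92, 31) = 31
E (Player 1): max(31, 32) = 32
Root (Player 2): min(49, 32) = 32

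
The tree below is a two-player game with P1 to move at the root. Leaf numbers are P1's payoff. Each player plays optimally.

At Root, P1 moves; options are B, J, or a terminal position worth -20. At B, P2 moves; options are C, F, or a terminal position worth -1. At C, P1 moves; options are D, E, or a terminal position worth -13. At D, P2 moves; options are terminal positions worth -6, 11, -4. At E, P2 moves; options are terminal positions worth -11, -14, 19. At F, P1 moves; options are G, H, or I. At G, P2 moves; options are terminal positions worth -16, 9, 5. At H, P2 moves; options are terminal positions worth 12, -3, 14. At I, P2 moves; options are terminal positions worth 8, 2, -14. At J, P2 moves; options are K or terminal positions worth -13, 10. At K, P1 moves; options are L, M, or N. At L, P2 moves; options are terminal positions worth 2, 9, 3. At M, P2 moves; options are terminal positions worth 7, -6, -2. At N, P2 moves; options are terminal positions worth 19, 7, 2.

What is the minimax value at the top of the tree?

-6

D (P2): min(-6, 11, -4) = -6
E (P2): min(-11, -14, 19) = -14
C (P1): max(-6, -14, -13) = -6
G (P2): min(-16, 9, 5) = -16
H (P2): min(12, -3, 14) = -3
I (P2): min(8, 2, -14) = -14
F (P1): max(-16, -3, -14) = -3
B (P2): min(-6, -3, -1) = -6
L (P2): min(2, 9, 3) = 2
M (P2): min(7, -6, -2) = -6
N (P2): min(19, 7, 2) = 2
K (P1): max(2, -6, 2) = 2
J (P2): min(2, -13, 10) = -13
Root (P1): max(-6, -13, -20) = -6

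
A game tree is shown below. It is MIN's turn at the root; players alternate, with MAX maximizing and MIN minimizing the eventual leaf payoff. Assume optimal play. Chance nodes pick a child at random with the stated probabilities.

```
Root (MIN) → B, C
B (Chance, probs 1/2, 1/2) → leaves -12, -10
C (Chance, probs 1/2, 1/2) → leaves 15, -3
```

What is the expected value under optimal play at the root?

B (Chance): 1/2·-12 + 1/2·-10 = -11
C (Chance): 1/2·15 + 1/2·-3 = 6
Root (MIN): min(-11, 6) = -11

-11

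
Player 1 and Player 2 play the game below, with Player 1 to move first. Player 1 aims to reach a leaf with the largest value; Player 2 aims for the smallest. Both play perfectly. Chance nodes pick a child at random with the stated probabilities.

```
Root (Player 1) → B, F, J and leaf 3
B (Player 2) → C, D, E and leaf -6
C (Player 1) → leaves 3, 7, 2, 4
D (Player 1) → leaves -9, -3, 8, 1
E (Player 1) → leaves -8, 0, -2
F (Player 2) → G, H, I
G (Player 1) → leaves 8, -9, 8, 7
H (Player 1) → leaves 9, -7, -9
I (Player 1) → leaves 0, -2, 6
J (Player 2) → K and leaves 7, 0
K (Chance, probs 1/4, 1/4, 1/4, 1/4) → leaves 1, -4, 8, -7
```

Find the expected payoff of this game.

6

C (Player 1): max(3, 7, 2, 4) = 7
D (Player 1): max(-9, -3, 8, 1) = 8
E (Player 1): max(-8, 0, -2) = 0
B (Player 2): min(7, 8, 0, -6) = -6
G (Player 1): max(8, -9, 8, 7) = 8
H (Player 1): max(9, -7, -9) = 9
I (Player 1): max(0, -2, 6) = 6
F (Player 2): min(8, 9, 6) = 6
K (Chance): 1/4·1 + 1/4·-4 + 1/4·8 + 1/4·-7 = -0.5
J (Player 2): min(-0.5, 7, 0) = -0.5
Root (Player 1): max(-6, 6, -0.5, 3) = 6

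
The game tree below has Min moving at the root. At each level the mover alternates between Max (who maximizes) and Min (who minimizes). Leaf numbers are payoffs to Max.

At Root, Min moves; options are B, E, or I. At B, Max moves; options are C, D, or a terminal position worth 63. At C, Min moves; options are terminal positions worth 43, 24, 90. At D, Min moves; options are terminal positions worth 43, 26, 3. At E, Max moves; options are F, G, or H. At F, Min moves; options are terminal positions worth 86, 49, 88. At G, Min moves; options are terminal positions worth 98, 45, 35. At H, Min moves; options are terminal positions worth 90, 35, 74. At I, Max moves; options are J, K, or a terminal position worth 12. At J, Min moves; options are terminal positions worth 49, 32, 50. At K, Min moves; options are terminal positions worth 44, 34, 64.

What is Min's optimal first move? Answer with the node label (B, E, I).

I

C (Min): min(43, 24, 90) = 24
D (Min): min(43, 26, 3) = 3
B (Max): max(24, 3, 63) = 63
F (Min): min(86, 49, 88) = 49
G (Min): min(98, 45, 35) = 35
H (Min): min(90, 35, 74) = 35
E (Max): max(49, 35, 35) = 49
J (Min): min(49, 32, 50) = 32
K (Min): min(44, 34, 64) = 34
I (Max): max(32, 34, 12) = 34
Root (Min): min(63, 49, 34) = 34
Min picks the child with the lowest value: I (value 34).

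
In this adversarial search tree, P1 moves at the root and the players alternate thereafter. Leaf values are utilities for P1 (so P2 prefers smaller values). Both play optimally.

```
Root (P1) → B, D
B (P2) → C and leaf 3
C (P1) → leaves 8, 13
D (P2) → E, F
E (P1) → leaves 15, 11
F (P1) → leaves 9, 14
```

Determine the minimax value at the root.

C (P1): max(8, 13) = 13
B (P2): min(13, 3) = 3
E (P1): max(15, 11) = 15
F (P1): max(9, 14) = 14
D (P2): min(15, 14) = 14
Root (P1): max(3, 14) = 14

14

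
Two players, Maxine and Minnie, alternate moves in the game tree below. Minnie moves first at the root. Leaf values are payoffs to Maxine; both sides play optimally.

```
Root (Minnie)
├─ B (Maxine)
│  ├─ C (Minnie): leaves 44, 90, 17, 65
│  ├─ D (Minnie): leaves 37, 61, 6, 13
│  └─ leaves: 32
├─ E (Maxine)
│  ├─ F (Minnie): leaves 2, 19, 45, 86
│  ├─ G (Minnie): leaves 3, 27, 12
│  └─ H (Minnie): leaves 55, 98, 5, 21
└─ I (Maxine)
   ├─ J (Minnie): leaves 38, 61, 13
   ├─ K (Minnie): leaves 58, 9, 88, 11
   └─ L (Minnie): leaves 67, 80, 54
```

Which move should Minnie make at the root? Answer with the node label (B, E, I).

C (Minnie): min(44, 90, 17, 65) = 17
D (Minnie): min(37, 61, 6, 13) = 6
B (Maxine): max(17, 6, 32) = 32
F (Minnie): min(2, 19, 45, 86) = 2
G (Minnie): min(3, 27, 12) = 3
H (Minnie): min(55, 98, 5, 21) = 5
E (Maxine): max(2, 3, 5) = 5
J (Minnie): min(38, 61, 13) = 13
K (Minnie): min(58, 9, 88, 11) = 9
L (Minnie): min(67, 80, 54) = 54
I (Maxine): max(13, 9, 54) = 54
Root (Minnie): min(32, 5, 54) = 5
Minnie picks the child with the lowest value: E (value 5).

E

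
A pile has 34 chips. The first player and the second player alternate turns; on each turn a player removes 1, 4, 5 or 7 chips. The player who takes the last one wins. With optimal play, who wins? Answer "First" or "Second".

Second

i:   0  1  2  3  4  5  6  7  8  9 10 11 12 13 14 15 16 17 18 19 20 21 22 23 24 25 26 27 28 29 30 31 32 33 34
     L  W  L  W  W  W  W  W  L  W  L  W  W  W  W  W  L  W  L  W  W  W  W  W  L  W  L  W  W  W  W  W  L  W  L
Position 34 is L, so the second player wins.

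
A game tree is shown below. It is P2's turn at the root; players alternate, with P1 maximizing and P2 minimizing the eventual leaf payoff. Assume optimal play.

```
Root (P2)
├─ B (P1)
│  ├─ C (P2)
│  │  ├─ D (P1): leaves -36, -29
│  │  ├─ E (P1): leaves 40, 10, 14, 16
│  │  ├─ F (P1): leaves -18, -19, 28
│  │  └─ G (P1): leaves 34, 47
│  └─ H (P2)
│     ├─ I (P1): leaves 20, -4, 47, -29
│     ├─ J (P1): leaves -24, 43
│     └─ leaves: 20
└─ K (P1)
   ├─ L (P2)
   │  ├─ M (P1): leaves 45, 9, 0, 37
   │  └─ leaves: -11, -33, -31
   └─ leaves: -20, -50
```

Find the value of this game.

-20

D (P1): max(-36, -29) = -29
E (P1): max(40, 10, 14, 16) = 40
F (P1): max(-18, -19, 28) = 28
G (P1): max(34, 47) = 47
C (P2): min(-29, 40, 28, 47) = -29
I (P1): max(20, -4, 47, -29) = 47
J (P1): max(-24, 43) = 43
H (P2): min(47, 43, 20) = 20
B (P1): max(-29, 20) = 20
M (P1): max(45, 9, 0, 37) = 45
L (P2): min(45, -11, -33, -31) = -33
K (P1): max(-33, -20, -50) = -20
Root (P2): min(20, -20) = -20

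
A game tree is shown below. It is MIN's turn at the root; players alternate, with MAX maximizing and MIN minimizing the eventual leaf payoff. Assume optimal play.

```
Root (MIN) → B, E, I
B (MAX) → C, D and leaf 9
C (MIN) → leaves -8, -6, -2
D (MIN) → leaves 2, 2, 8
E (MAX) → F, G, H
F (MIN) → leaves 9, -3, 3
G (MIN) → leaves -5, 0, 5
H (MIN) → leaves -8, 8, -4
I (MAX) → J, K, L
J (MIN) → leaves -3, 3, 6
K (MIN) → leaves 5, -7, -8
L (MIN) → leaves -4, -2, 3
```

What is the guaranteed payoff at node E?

F: min(9, -3, 3) = -3
G: min(-5, 0, 5) = -5
H: min(-8, 8, -4) = -8
E: max(-3, -5, -8) = -3

-3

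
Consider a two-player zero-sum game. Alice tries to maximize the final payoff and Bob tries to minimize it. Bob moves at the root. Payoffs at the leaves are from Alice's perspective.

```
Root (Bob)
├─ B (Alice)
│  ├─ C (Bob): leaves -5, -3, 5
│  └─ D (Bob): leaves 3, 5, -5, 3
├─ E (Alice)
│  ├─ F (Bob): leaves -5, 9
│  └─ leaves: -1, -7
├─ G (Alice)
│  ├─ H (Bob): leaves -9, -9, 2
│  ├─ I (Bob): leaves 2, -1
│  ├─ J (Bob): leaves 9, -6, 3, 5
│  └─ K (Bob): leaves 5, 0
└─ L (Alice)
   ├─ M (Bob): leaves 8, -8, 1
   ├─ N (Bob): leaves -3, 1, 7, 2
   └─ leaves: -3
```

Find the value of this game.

-5

C (Bob): min(-5, -3, 5) = -5
D (Bob): min(3, 5, -5, 3) = -5
B (Alice): max(-5, -5) = -5
F (Bob): min(-5, 9) = -5
E (Alice): max(-5, -1, -7) = -1
H (Bob): min(-9, -9, 2) = -9
I (Bob): min(2, -1) = -1
J (Bob): min(9, -6, 3, 5) = -6
K (Bob): min(5, 0) = 0
G (Alice): max(-9, -1, -6, 0) = 0
M (Bob): min(8, -8, 1) = -8
N (Bob): min(-3, 1, 7, 2) = -3
L (Alice): max(-8, -3, -3) = -3
Root (Bob): min(-5, -1, 0, -3) = -5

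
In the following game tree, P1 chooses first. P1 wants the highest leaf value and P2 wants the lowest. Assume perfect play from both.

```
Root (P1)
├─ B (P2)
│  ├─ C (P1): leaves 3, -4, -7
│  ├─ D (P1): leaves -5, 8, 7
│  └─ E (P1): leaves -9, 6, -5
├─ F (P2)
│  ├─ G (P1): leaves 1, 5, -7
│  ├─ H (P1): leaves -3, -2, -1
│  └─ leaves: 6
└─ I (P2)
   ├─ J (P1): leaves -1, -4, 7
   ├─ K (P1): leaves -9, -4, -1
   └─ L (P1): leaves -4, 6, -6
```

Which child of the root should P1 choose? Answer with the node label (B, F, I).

B

C (P1): max(3, -4, -7) = 3
D (P1): max(-5, 8, 7) = 8
E (P1): max(-9, 6, -5) = 6
B (P2): min(3, 8, 6) = 3
G (P1): max(1, 5, -7) = 5
H (P1): max(-3, -2, -1) = -1
F (P2): min(5, -1, 6) = -1
J (P1): max(-1, -4, 7) = 7
K (P1): max(-9, -4, -1) = -1
L (P1): max(-4, 6, -6) = 6
I (P2): min(7, -1, 6) = -1
Root (P1): max(3, -1, -1) = 3
P1 picks the child with the highest value: B (value 3).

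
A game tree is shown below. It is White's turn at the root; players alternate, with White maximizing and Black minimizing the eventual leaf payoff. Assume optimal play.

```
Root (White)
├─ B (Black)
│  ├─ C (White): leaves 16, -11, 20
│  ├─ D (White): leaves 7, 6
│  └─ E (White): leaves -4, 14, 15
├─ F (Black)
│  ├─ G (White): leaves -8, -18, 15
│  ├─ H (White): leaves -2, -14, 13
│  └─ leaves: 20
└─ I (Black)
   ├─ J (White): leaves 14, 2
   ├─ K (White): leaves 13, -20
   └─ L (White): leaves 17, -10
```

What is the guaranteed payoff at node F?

G: max(-8, -18, 15) = 15
H: max(-2, -14, 13) = 13
F: min(15, 13, 20) = 13

13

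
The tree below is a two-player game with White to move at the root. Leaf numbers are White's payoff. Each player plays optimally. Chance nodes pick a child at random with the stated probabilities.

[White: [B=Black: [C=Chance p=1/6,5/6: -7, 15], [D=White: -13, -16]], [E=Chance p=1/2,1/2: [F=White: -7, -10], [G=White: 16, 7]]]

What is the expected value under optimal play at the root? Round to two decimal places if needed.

C (Chance): 1/6·-7 + 5/6·15 = 11.33
D (White): max(-13, -16) = -13
B (Black): min(11.33, -13) = -13
F (White): max(-7, -10) = -7
G (White): max(16, 7) = 16
E (Chance): 1/2·-7 + 1/2·16 = 4.5
Root (White): max(-13, 4.5) = 4.5

4.5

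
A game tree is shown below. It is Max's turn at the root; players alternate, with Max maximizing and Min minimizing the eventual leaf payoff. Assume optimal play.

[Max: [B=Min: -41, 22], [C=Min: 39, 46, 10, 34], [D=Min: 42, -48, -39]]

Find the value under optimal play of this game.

B (Min): min(-41, 22) = -41
C (Min): min(39, 46, 10, 34) = 10
D (Min): min(42, -48, -39) = -48
Root (Max): max(-41, 10, -48) = 10

10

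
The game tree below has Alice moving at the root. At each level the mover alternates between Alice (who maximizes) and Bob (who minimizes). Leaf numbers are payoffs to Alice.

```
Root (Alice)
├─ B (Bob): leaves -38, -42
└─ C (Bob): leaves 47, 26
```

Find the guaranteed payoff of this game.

26

B (Bob): min(-38, -42) = -42
C (Bob): min(47, 26) = 26
Root (Alice): max(-42, 26) = 26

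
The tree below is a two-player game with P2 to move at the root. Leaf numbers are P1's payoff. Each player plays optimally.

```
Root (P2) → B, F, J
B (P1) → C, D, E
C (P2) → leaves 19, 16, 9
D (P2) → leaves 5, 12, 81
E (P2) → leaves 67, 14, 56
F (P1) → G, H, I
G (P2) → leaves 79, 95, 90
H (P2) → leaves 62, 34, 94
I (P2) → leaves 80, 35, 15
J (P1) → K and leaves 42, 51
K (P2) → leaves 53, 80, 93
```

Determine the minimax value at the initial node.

C (P2): min(19, 16, 9) = 9
D (P2): min(5, 12, 81) = 5
E (P2): min(67, 14, 56) = 14
B (P1): max(9, 5, 14) = 14
G (P2): min(79, 95, 90) = 79
H (P2): min(62, 34, 94) = 34
I (P2): min(80, 35, 15) = 15
F (P1): max(79, 34, 15) = 79
K (P2): min(53, 80, 93) = 53
J (P1): max(53, 42, 51) = 53
Root (P2): min(14, 79, 53) = 14

14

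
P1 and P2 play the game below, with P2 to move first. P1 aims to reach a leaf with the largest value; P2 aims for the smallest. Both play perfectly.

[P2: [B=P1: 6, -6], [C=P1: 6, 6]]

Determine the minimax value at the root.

6

B (P1): max(6, -6) = 6
C (P1): max(6, 6) = 6
Root (P2): min(6, 6) = 6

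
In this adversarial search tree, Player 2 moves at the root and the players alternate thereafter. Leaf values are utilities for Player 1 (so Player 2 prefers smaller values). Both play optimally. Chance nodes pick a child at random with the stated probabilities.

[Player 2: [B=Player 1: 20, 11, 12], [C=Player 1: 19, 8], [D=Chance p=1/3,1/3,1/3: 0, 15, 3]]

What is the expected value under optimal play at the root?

6

B (Player 1): max(20, 11, 12) = 20
C (Player 1): max(19, 8) = 19
D (Chance): 1/3·0 + 1/3·15 + 1/3·3 = 6
Root (Player 2): min(20, 19, 6) = 6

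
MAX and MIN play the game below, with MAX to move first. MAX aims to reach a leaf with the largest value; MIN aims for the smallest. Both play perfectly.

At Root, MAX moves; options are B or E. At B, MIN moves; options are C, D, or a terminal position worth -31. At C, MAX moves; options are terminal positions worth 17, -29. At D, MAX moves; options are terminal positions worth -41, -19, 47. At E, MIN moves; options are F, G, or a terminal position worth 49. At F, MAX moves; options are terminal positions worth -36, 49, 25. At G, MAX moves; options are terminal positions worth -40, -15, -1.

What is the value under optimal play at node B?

-31

C: max(17, -29) = 17
D: max(-41, -19, 47) = 47
B: min(17, 47, -31) = -31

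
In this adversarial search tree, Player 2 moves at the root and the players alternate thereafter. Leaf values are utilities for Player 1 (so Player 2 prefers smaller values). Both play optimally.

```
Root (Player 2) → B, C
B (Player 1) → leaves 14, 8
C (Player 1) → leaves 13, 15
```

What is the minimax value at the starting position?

14

B (Player 1): max(14, 8) = 14
C (Player 1): max(13, 15) = 15
Root (Player 2): min(14, 15) = 14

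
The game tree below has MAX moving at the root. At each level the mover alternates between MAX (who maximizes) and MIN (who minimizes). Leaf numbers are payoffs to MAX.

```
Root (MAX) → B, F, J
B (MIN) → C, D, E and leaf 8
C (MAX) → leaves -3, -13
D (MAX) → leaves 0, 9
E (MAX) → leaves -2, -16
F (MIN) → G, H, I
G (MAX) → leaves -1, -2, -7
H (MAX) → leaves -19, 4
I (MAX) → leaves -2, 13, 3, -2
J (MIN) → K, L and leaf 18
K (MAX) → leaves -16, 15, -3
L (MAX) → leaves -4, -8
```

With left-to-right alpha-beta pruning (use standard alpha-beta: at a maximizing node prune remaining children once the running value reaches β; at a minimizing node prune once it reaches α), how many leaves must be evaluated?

C [α=-∞,β=+∞]: v=-3
D [α=-∞,β=-3]: v=0 after child 1 ≥ β → β-cutoff, skip 1
E [α=-∞,β=-3]: v=-2 after child 1 ≥ β → β-cutoff, skip 1
B [α=-∞,β=+∞]: v=-3
G [α=-3,β=+∞]: v=-1
H [α=-3,β=-1]: v=4
I [α=-3,β=-1]: v=13 after child 2 ≥ β → β-cutoff, skip 2
F [α=-3,β=+∞]: v=-1
K [α=-1,β=+∞]: v=15
L [α=-1,β=15]: v=-4
J [α=-1,β=+∞]: v=-4 after child 2 ≤ α → α-cutoff, skip 1
Root [α=-∞,β=+∞]: v=-1
Leaves evaluated: 17 of 22.

17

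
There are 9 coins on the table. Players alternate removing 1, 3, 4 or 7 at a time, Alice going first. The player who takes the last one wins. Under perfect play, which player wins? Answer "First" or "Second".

First

Positions where the player to move wins (W) vs loses (L):
i:   0  1  2  3  4  5  6  7  8  9
     L  W  L  W  W  W  W  W  L  W
Position 9 is W, so the first player wins.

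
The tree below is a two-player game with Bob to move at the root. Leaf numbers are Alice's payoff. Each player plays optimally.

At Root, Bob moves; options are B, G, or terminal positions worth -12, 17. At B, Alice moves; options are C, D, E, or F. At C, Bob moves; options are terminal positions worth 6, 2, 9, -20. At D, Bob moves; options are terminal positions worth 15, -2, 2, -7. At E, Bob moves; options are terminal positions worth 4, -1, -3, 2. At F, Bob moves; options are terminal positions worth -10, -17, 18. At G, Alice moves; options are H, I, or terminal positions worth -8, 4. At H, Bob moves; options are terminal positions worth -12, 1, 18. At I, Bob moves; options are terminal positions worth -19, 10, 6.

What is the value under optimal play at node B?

-3

C: min(6, 2, 9, -20) = -20
D: min(15, -2, 2, -7) = -7
E: min(4, -1, -3, 2) = -3
F: min(-10, -17, 18) = -17
B: max(-20, -7, -3, -17) = -3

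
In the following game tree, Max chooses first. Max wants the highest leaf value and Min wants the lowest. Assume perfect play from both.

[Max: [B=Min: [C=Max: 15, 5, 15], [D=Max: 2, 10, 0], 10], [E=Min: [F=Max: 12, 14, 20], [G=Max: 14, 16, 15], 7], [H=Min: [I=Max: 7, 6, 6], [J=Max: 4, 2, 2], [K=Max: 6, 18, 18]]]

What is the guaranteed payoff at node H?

4

I: max(7, 6, 6) = 7
J: max(4, 2, 2) = 4
K: max(6, 18, 18) = 18
H: min(7, 4, 18) = 4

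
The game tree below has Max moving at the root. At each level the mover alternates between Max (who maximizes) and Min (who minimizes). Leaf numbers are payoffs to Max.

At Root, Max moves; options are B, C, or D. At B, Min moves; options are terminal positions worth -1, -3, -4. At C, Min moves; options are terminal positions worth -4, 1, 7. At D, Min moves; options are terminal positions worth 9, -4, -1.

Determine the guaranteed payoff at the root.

-4

B (Min): min(-1, -3, -4) = -4
C (Min): min(-4, 1, 7) = -4
D (Min): min(9, -4, -1) = -4
Root (Max): max(-4, -4, -4) = -4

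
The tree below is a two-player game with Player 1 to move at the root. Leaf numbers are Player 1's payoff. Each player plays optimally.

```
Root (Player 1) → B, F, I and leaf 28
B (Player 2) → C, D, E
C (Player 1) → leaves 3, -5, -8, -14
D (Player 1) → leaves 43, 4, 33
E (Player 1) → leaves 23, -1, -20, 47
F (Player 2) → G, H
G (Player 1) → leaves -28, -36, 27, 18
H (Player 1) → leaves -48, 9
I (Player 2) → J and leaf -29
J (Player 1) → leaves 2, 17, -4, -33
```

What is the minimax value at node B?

C: max(3, -5, -8, -14) = 3
D: max(43, 4, 33) = 43
E: max(23, -1, -20, 47) = 47
B: min(3, 43, 47) = 3

3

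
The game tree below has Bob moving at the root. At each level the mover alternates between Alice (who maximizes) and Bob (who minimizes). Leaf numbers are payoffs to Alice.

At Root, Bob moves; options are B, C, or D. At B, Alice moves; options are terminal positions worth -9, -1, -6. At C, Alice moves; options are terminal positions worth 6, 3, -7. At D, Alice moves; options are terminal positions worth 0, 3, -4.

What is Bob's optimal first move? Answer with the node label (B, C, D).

B

B (Alice): max(-9, -1, -6) = -1
C (Alice): max(6, 3, -7) = 6
D (Alice): max(0, 3, -4) = 3
Root (Bob): min(-1, 6, 3) = -1
Bob picks the child with the lowest value: B (value -1).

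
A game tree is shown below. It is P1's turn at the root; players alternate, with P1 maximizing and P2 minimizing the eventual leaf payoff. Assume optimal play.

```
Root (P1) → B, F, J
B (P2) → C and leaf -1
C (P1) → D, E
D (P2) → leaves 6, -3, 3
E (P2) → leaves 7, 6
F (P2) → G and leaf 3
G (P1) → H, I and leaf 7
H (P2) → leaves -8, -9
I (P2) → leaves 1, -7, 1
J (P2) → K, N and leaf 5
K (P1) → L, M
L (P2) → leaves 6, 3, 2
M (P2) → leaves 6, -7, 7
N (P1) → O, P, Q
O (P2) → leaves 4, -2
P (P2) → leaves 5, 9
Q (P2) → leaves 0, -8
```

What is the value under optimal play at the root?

D (P2): min(6, -3, 3) = -3
E (P2): min(7, 6) = 6
C (P1): max(-3, 6) = 6
B (P2): min(6, -1) = -1
H (P2): min(-8, -9) = -9
I (P2): min(1, -7, 1) = -7
G (P1): max(-9, -7, 7) = 7
F (P2): min(7, 3) = 3
L (P2): min(6, 3, 2) = 2
M (P2): min(6, -7, 7) = -7
K (P1): max(2, -7) = 2
O (P2): min(4, -2) = -2
P (P2): min(5, 9) = 5
Q (P2): min(0, -8) = -8
N (P1): max(-2, 5, -8) = 5
J (P2): min(2, 5, 5) = 2
Root (P1): max(-1, 3, 2) = 3

3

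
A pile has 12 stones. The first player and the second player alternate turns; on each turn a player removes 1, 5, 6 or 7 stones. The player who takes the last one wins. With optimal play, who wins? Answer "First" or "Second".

Compute winning (W) and losing (L) positions by backward induction:
i:   0  1  2  3  4  5  6  7  8  9 10 11 12
     L  W  L  W  L  W  W  W  W  W  W  W  L
Position 12 is L, so the second player wins.

Second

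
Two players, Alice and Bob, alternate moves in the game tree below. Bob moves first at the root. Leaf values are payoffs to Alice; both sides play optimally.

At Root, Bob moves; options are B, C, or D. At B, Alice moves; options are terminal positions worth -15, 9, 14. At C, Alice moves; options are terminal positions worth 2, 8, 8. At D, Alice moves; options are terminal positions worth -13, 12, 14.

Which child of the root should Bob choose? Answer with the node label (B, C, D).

C

B (Alice): max(-15, 9, 14) = 14
C (Alice): max(2, 8, 8) = 8
D (Alice): max(-13, 12, 14) = 14
Root (Bob): min(14, 8, 14) = 8
Bob picks the child with the lowest value: C (value 8).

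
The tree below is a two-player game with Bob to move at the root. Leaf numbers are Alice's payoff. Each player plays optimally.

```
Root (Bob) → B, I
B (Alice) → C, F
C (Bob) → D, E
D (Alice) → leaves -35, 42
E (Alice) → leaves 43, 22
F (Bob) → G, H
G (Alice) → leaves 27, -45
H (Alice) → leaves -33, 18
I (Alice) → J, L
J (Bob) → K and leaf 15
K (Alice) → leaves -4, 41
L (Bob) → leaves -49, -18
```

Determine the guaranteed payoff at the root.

15

D (Alice): max(-35, 42) = 42
E (Alice): max(43, 22) = 43
C (Bob): min(42, 43) = 42
G (Alice): max(27, -45) = 27
H (Alice): max(-33, 18) = 18
F (Bob): min(27, 18) = 18
B (Alice): max(42, 18) = 42
K (Alice): max(-4, 41) = 41
J (Bob): min(41, 15) = 15
L (Bob): min(-49, -18) = -49
I (Alice): max(15, -49) = 15
Root (Bob): min(42, 15) = 15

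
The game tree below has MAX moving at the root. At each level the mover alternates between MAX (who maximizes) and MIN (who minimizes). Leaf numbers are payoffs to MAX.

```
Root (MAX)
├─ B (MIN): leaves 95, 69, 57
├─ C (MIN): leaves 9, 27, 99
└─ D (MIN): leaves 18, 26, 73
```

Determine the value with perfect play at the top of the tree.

B (MIN): min(95, 69, 57) = 57
C (MIN): min(9, 27, 99) = 9
D (MIN): min(18, 26, 73) = 18
Root (MAX): max(57, 9, 18) = 57

57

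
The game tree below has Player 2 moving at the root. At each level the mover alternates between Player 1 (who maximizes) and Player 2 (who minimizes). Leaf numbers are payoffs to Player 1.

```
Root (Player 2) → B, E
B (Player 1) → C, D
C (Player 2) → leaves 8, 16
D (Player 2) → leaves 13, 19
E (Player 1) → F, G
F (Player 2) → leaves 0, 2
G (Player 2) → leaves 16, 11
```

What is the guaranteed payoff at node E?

11

F: min(0, 2) = 0
G: min(16, 11) = 11
E: max(0, 11) = 11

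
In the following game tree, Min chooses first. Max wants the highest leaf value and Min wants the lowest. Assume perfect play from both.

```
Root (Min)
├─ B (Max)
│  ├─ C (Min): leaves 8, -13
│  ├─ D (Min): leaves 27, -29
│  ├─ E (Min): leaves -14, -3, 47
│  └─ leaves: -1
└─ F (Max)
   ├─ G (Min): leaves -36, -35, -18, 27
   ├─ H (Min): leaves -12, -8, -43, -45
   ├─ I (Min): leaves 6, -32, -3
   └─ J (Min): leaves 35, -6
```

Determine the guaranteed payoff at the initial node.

-6

C (Min): min(8, -13) = -13
D (Min): min(27, -29) = -29
E (Min): min(-14, -3, 47) = -14
B (Max): max(-13, -29, -14, -1) = -1
G (Min): min(-36, -35, -18, 27) = -36
H (Min): min(-12, -8, -43, -45) = -45
I (Min): min(6, -32, -3) = -32
J (Min): min(35, -6) = -6
F (Max): max(-36, -45, -32, -6) = -6
Root (Min): min(-1, -6) = -6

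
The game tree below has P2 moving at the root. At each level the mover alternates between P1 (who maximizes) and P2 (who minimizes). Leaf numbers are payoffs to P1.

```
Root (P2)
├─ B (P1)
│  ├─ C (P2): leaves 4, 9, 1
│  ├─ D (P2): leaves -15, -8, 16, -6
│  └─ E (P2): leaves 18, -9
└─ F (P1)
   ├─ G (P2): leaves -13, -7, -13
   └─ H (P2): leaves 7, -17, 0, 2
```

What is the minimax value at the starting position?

C (P2): min(4, 9, 1) = 1
D (P2): min(-15, -8, 16, -6) = -15
E (P2): min(18, -9) = -9
B (P1): max(1, -15, -9) = 1
G (P2): min(-13, -7, -13) = -13
H (P2): min(7, -17, 0, 2) = -17
F (P1): max(-13, -17) = -13
Root (P2): min(1, -13) = -13

-13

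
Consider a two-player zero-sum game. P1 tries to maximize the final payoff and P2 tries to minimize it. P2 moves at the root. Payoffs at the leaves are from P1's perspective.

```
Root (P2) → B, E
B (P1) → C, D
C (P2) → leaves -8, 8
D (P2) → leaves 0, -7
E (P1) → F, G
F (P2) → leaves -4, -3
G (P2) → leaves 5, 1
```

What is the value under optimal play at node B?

-7

C: min(-8, 8) = -8
D: min(0, -7) = -7
B: max(-8, -7) = -7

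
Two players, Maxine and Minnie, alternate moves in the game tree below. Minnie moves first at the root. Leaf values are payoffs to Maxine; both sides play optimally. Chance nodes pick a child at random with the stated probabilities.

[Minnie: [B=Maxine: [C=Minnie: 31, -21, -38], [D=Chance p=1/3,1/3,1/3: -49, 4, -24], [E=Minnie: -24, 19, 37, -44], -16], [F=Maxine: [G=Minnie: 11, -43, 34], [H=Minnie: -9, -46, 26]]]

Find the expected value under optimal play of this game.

C (Minnie): min(31, -21, -38) = -38
D (Chance): 1/3·-49 + 1/3·4 + 1/3·-24 = -23
E (Minnie): min(-24, 19, 37, -44) = -44
B (Maxine): max(-38, -23, -44, -16) = -16
G (Minnie): min(11, -43, 34) = -43
H (Minnie): min(-9, -46, 26) = -46
F (Maxine): max(-43, -46) = -43
Root (Minnie): min(-16, -43) = -43

-43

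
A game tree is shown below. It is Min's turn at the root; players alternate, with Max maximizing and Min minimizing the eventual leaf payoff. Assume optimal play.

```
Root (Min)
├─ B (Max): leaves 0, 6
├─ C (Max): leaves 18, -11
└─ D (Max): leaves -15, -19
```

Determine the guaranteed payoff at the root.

-15

B (Max): max(0, 6) = 6
C (Max): max(18, -11) = 18
D (Max): max(-15, -19) = -15
Root (Min): min(6, 18, -15) = -15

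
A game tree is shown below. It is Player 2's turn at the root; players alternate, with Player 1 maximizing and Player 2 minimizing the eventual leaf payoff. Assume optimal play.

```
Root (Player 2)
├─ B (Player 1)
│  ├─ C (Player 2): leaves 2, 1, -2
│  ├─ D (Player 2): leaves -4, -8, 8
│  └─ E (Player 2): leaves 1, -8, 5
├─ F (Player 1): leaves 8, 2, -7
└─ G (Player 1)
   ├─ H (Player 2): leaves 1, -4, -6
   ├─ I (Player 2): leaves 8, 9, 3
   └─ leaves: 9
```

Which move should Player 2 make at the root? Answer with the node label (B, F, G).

B

C (Player 2): min(2, 1, -2) = -2
D (Player 2): min(-4, -8, 8) = -8
E (Player 2): min(1, -8, 5) = -8
B (Player 1): max(-2, -8, -8) = -2
F (Player 1): max(8, 2, -7) = 8
H (Player 2): min(1, -4, -6) = -6
I (Player 2): min(8, 9, 3) = 3
G (Player 1): max(-6, 3, 9) = 9
Root (Player 2): min(-2, 8, 9) = -2
Player 2 picks the child with the lowest value: B (value -2).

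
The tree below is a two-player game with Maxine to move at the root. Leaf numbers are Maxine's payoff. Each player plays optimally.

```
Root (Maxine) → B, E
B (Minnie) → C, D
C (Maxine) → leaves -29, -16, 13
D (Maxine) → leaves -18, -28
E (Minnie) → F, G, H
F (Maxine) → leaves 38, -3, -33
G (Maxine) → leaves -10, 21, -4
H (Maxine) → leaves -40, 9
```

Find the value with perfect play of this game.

C (Maxine): max(-29, -16, 13) = 13
D (Maxine): max(-18, -28) = -18
B (Minnie): min(13, -18) = -18
F (Maxine): max(38, -3, -33) = 38
G (Maxine): max(-10, 21, -4) = 21
H (Maxine): max(-40, 9) = 9
E (Minnie): min(38, 21, 9) = 9
Root (Maxine): max(-18, 9) = 9

9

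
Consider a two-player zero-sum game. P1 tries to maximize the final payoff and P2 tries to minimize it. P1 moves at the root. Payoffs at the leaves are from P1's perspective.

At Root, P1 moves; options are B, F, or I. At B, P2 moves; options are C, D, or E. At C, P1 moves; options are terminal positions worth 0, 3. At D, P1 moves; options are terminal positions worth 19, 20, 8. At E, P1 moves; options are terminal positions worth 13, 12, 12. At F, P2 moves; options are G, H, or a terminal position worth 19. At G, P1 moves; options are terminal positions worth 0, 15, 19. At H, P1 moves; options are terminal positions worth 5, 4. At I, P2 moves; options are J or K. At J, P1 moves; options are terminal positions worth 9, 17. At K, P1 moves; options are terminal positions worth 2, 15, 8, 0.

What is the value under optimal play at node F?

G: max(0, 15, 19) = 19
H: max(5, 4) = 5
F: min(19, 5, 19) = 5

5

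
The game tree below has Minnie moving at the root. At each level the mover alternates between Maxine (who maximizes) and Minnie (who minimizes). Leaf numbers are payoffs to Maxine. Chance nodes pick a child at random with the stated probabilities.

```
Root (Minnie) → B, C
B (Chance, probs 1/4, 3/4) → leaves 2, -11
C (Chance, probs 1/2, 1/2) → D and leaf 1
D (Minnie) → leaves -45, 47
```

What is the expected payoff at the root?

-22

B (Chance): 1/4·2 + 3/4·-11 = -7.75
D (Minnie): min(-45, 47) = -45
C (Chance): 1/2·-45 + 1/2·1 = -22
Root (Minnie): min(-7.75, -22) = -22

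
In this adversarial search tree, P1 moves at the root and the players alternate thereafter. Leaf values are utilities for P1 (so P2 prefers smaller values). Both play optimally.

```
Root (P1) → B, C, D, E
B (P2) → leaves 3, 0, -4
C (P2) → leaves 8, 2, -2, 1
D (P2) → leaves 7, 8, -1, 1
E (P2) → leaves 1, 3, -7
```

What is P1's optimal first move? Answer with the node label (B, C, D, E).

B (P2): min(3, 0, -4) = -4
C (P2): min(8, 2, -2, 1) = -2
D (P2): min(7, 8, -1, 1) = -1
E (P2): min(1, 3, -7) = -7
Root (P1): max(-4, -2, -1, -7) = -1
P1 picks the child with the highest value: D (value -1).

D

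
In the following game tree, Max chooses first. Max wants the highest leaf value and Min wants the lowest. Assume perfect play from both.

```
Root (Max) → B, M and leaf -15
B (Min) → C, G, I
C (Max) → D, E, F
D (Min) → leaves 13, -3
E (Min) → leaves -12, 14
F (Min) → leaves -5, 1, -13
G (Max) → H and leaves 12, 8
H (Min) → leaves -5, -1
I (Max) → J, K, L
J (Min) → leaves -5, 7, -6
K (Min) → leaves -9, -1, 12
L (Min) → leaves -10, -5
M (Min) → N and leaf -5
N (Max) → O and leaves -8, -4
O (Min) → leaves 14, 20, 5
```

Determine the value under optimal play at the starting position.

D (Min): min(13, -3) = -3
E (Min): min(-12, 14) = -12
F (Min): min(-5, 1, -13) = -13
C (Max): max(-3, -12, -13) = -3
H (Min): min(-5, -1) = -5
G (Max): max(-5, 12, 8) = 12
J (Min): min(-5, 7, -6) = -6
K (Min): min(-9, -1, 12) = -9
L (Min): min(-10, -5) = -10
I (Max): max(-6, -9, -10) = -6
B (Min): min(-3, 12, -6) = -6
O (Min): min(14, 20, 5) = 5
N (Max): max(5, -8, -4) = 5
M (Min): min(5, -5) = -5
Root (Max): max(-6, -5, -15) = -5

-5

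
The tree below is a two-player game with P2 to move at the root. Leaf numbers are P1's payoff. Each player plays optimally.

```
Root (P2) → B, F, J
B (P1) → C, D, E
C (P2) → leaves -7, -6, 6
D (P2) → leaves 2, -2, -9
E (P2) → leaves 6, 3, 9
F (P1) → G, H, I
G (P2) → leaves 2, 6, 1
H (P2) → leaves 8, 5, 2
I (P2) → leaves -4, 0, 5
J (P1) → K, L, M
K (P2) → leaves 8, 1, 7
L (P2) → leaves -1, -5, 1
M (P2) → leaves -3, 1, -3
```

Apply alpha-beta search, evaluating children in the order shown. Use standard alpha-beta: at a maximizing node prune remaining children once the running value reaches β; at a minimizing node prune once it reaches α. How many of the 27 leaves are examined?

C [α=-∞,β=+∞]: v=-7
D [α=-7,β=+∞]: v=-9
E [α=-7,β=+∞]: v=3
B [α=-∞,β=+∞]: v=3
G [α=-∞,β=3]: v=1
H [α=1,β=3]: v=2
I [α=2,β=3]: v=-4 after child 1 ≤ α → α-cutoff, skip 2
F [α=-∞,β=3]: v=2
K [α=-∞,β=2]: v=1
L [α=1,β=2]: v=-1 after child 1 ≤ α → α-cutoff, skip 2
M [α=1,β=2]: v=-3 after child 1 ≤ α → α-cutoff, skip 2
J [α=-∞,β=2]: v=1
Root [α=-∞,β=+∞]: v=1
Leaves evaluated: 21 of 27.

21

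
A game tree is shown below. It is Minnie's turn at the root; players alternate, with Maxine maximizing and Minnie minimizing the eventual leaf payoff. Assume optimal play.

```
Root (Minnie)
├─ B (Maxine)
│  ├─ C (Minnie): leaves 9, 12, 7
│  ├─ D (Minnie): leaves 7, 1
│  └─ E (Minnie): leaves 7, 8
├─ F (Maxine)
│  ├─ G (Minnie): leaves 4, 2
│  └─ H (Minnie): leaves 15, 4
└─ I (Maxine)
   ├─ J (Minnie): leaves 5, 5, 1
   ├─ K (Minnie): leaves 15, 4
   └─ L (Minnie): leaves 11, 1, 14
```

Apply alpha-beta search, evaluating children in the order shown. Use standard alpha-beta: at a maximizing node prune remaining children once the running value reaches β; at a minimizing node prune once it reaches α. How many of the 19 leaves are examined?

14

C [α=-∞,β=+∞]: v=7
D [α=7,β=+∞]: v=7 after child 1 ≤ α → α-cutoff, skip 1
E [α=7,β=+∞]: v=7 after child 1 ≤ α → α-cutoff, skip 1
B [α=-∞,β=+∞]: v=7
G [α=-∞,β=7]: v=2
H [α=2,β=7]: v=4
F [α=-∞,β=7]: v=4
J [α=-∞,β=4]: v=1
K [α=1,β=4]: v=4
I [α=-∞,β=4]: v=4 after child 2 ≥ β → β-cutoff, skip 1
Root [α=-∞,β=+∞]: v=4
Leaves evaluated: 14 of 19.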